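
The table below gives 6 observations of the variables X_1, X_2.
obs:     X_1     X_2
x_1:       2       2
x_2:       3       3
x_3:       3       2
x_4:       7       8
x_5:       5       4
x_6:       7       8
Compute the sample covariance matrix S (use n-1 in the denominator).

Step 1 — column means:
  mean(X_1) = (2 + 3 + 3 + 7 + 5 + 7) / 6 = 27/6 = 4.5
  mean(X_2) = (2 + 3 + 2 + 8 + 4 + 8) / 6 = 27/6 = 4.5

Step 2 — sample covariance S[i,j] = (1/(n-1)) · Σ_k (x_{k,i} - mean_i) · (x_{k,j} - mean_j), with n-1 = 5.
  S[X_1,X_1] = ((-2.5)·(-2.5) + (-1.5)·(-1.5) + (-1.5)·(-1.5) + (2.5)·(2.5) + (0.5)·(0.5) + (2.5)·(2.5)) / 5 = 23.5/5 = 4.7
  S[X_1,X_2] = ((-2.5)·(-2.5) + (-1.5)·(-1.5) + (-1.5)·(-2.5) + (2.5)·(3.5) + (0.5)·(-0.5) + (2.5)·(3.5)) / 5 = 29.5/5 = 5.9
  S[X_2,X_2] = ((-2.5)·(-2.5) + (-1.5)·(-1.5) + (-2.5)·(-2.5) + (3.5)·(3.5) + (-0.5)·(-0.5) + (3.5)·(3.5)) / 5 = 39.5/5 = 7.9

S is symmetric (S[j,i] = S[i,j]). Assembling:

S = [[4.7, 5.9],
 [5.9, 7.9]]


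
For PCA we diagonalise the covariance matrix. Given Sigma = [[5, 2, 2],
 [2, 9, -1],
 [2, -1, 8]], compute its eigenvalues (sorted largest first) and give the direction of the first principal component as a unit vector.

Step 1 — characteristic polynomial p(λ) = det(λI - Sigma) = λ³ - tr·λ² + c_1·λ - det, where tr = trace, c_1 = sum of the principal 2×2 minors, det = det(Sigma):
  tr = 5 + 9 + 8 = 22,
  c_1 = (5·9 - (2)²) + (5·8 - (2)²) + (9·8 - (-1)²) = 41 + 36 + 71 = 148,
  det = 5·(9·8 - (-1)²) - (2)·((2)·8 - (-1)·(2)) + (2)·((2)·(-1) - 9·(2)) = 5·(71) - (2)·(18) + (2)·(-20) = 279.
  So p(λ) = λ³ - 22λ² + 148λ - 279.
Step 2 — look for an integer root (rational root theorem: any rational root is an integer divisor of 279). Testing λ = 9:
  p(9) = 729 - 1782 + 1332 - 279 = 0  ✓
  Dividing out (λ - 9): p(λ) = (λ - 9)(λ² - 13λ + 31).
Step 3 — remaining eigenvalues from the quadratic λ² - 13λ + 31 = 0:
  Δ = 13² - 4·31 = 169 - 124 = 45,  λ = (13 ± √45)/2 = (13 ± 6.7082)/2 ≈ 9.8541 or 3.1459.
  Sorted: λ_1 = 9.8541,  λ_2 = 9,  λ_3 = 3.1459  (check: sum = 22 = tr ✓).

Step 4 — unit eigenvector for λ_1 ≈ 9.8541: v spans the null space of (Sigma - λ_1 I), whose rows are
  r_1 = (-4.8541, 2, 2),  r_2 = (2, -0.8541, -1),  r_3 = (2, -1, -1.8541).
  v is orthogonal to every row, so take v ∝ r_1 × r_2 = ((2)·(-1) - (2)·(-0.8541), (2)·(2) - (-4.8541)·(-1), (-4.8541)·(-0.8541) - (2)·(2)) ≈ (-0.2918, -0.8541, 0.1459).
  Rescale (multiply by -1 so the first nonzero entry is positive): u = (0.2918, 0.8541, -0.1459).
  ||u|| = √((0.2918)² + (0.8541)² + (-0.1459)²) = √(0.8359) ≈ 0.9143,  v_1 = u/||u|| ≈ (0.3192, 0.9342, -0.1596) (||v_1|| = 1).

λ_1 = 9.8541,  λ_2 = 9,  λ_3 = 3.1459;  v_1 ≈ (0.3192, 0.9342, -0.1596)


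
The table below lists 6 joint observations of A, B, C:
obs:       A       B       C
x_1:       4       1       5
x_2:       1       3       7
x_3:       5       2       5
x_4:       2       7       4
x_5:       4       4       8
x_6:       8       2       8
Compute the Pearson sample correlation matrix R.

Step 1 — column means:
  mean(A) = (4 + 1 + 5 + 2 + 4 + 8) / 6 = 24/6 = 4
  mean(B) = (1 + 3 + 2 + 7 + 4 + 2) / 6 = 19/6 = 3.1667
  mean(C) = (5 + 7 + 5 + 4 + 8 + 8) / 6 = 37/6 = 6.1667

Step 2 — sample variances and covariances s[i,j] = (1/(n-1)) · Σ_k (x_{k,i} - mean_i) · (x_{k,j} - mean_j), with n-1 = 5:
  s[A,A] = ((0)·(0) + (-3)·(-3) + (1)·(1) + (-2)·(-2) + (0)·(0) + (4)·(4)) / 5 = 30/5 = 6
  s[A,B] = ((0)·(-2.1667) + (-3)·(-0.1667) + (1)·(-1.1667) + (-2)·(3.8333) + (0)·(0.8333) + (4)·(-1.1667)) / 5 = -13/5 = -2.6
  s[A,C] = ((0)·(-1.1667) + (-3)·(0.8333) + (1)·(-1.1667) + (-2)·(-2.1667) + (0)·(1.8333) + (4)·(1.8333)) / 5 = 8/5 = 1.6
  s[B,B] = ((-2.1667)·(-2.1667) + (-0.1667)·(-0.1667) + (-1.1667)·(-1.1667) + (3.8333)·(3.8333) + (0.8333)·(0.8333) + (-1.1667)·(-1.1667)) / 5 = 22.8333/5 = 4.5667
  s[B,C] = ((-2.1667)·(-1.1667) + (-0.1667)·(0.8333) + (-1.1667)·(-1.1667) + (3.8333)·(-2.1667) + (0.8333)·(1.8333) + (-1.1667)·(1.8333)) / 5 = -5.1667/5 = -1.0333
  s[C,C] = ((-1.1667)·(-1.1667) + (0.8333)·(0.8333) + (-1.1667)·(-1.1667) + (-2.1667)·(-2.1667) + (1.8333)·(1.8333) + (1.8333)·(1.8333)) / 5 = 14.8333/5 = 2.9667
  Sample standard deviations s_i = √(s[i,i]):
  s(A) = √(6) = 2.4495
  s(B) = √(4.5667) = 2.137
  s(C) = √(2.9667) = 1.7224

Step 3 — r_{ij} = s_{ij} / (s_i · s_j):
  r[A,A] = 1 (diagonal).
  r[A,B] = -2.6 / (2.4495 · 2.137) = -2.6 / 5.2345 = -0.4967
  r[A,C] = 1.6 / (2.4495 · 1.7224) = 1.6 / 4.219 = 0.3792
  r[B,B] = 1 (diagonal).
  r[B,C] = -1.0333 / (2.137 · 1.7224) = -1.0333 / 3.6807 = -0.2807
  r[C,C] = 1 (diagonal).

R is symmetric with unit diagonal. Assembling:

R = [[1, -0.4967, 0.3792],
 [-0.4967, 1, -0.2807],
 [0.3792, -0.2807, 1]]


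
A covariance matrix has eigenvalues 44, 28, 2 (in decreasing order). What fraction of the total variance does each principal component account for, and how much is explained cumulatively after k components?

Step 1 — total variance = trace(Sigma) = Σ λ_i = 44 + 28 + 2 = 74.

Step 2 — fraction explained by component i = λ_i / Σ λ:
  PC1: 44/74 = 0.5946
  PC2: 28/74 = 0.3784
  PC3: 2/74 = 0.027

Step 3 — cumulative fraction after k components = (λ_1 + ... + λ_k) / Σ λ:
  k = 1: 44/74 = 0.5946
  k = 2: (44 + 28)/74 = 72/74 = 0.973
  k = 3: (44 + 28 + 2)/74 = 74/74 = 1

Summary (fraction, with percent):

explained: PC1 0.5946 (59.46%), PC2 0.3784 (37.84%), PC3 0.027 (2.7%);  cumulative: 0.5946, 0.973, 1


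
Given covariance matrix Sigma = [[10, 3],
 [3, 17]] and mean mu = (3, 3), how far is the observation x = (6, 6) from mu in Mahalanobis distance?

Step 1 — centre the observation: (x - mu) = (3, 3).

Step 2 — invert Sigma. det(Sigma) = 10·17 - (3)² = 161.
  Sigma^{-1} = (1/det) · [[d, -b], [-b, a]] = [[0.1056, -0.0186],
 [-0.0186, 0.0621]].

Step 3 — form the quadratic (x - mu)^T · Sigma^{-1} · (x - mu):
  Sigma^{-1} · (x - mu) = (0.2609, 0.1304).
  (x - mu)^T · [Sigma^{-1} · (x - mu)] = (3)·(0.2609) + (3)·(0.1304) = 1.1739.

Step 4 — take square root: d = √(1.1739) ≈ 1.0835.

d(x, mu) = √(1.1739) ≈ 1.0835


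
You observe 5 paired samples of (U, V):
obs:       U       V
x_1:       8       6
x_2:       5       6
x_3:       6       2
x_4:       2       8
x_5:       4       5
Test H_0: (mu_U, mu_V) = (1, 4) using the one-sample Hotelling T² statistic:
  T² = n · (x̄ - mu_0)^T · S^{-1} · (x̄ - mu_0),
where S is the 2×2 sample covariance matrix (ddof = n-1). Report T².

Step 1 — sample mean vector:
  mean(U) = (8 + 5 + 6 + 2 + 4) / 5 = 25/5 = 5
  mean(V) = (6 + 6 + 2 + 8 + 5) / 5 = 27/5 = 5.4
  x̄ = (5, 5.4),  deviation x̄ - mu_0 = (5, 5.4) - (1, 4) = (4, 1.4).

Step 2 — sample covariance matrix, S[i,j] = (1/(n-1)) · Σ_k (x_{k,i} - mean_i) · (x_{k,j} - mean_j), divisor n-1 = 4:
  S[U,U] = ((3)·(3) + (0)·(0) + (1)·(1) + (-3)·(-3) + (-1)·(-1)) / 4 = 20/4 = 5
  S[U,V] = ((3)·(0.6) + (0)·(0.6) + (1)·(-3.4) + (-3)·(2.6) + (-1)·(-0.4)) / 4 = -9/4 = -2.25
  S[V,V] = ((0.6)·(0.6) + (0.6)·(0.6) + (-3.4)·(-3.4) + (2.6)·(2.6) + (-0.4)·(-0.4)) / 4 = 19.2/4 = 4.8
  S = [[5, -2.25],
 [-2.25, 4.8]].

Step 3 — invert S. det(S) = 5·4.8 - (-2.25)² = 18.9375.
  S^{-1} = (1/det) · [[d, -b], [-b, a]] = [[0.2535, 0.1188],
 [0.1188, 0.264]].

Step 4 — quadratic form (x̄ - mu_0)^T · S^{-1} · (x̄ - mu_0):
  S^{-1} · (x̄ - mu_0) = (1.1802, 0.8449),
  (x̄ - mu_0)^T · [...] = (4)·(1.1802) + (1.4)·(0.8449) = 5.9036.

Step 5 — scale by n: T² = 5 · 5.9036 = 29.5182.

T² ≈ 29.5182


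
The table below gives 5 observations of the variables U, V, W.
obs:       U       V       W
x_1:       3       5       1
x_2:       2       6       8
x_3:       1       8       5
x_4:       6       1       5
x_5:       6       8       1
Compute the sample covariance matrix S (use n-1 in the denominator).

Step 1 — column means:
  mean(U) = (3 + 2 + 1 + 6 + 6) / 5 = 18/5 = 3.6
  mean(V) = (5 + 6 + 8 + 1 + 8) / 5 = 28/5 = 5.6
  mean(W) = (1 + 8 + 5 + 5 + 1) / 5 = 20/5 = 4

Step 2 — sample covariance S[i,j] = (1/(n-1)) · Σ_k (x_{k,i} - mean_i) · (x_{k,j} - mean_j), with n-1 = 4.
  S[U,U] = ((-0.6)·(-0.6) + (-1.6)·(-1.6) + (-2.6)·(-2.6) + (2.4)·(2.4) + (2.4)·(2.4)) / 4 = 21.2/4 = 5.3
  S[U,V] = ((-0.6)·(-0.6) + (-1.6)·(0.4) + (-2.6)·(2.4) + (2.4)·(-4.6) + (2.4)·(2.4)) / 4 = -11.8/4 = -2.95
  S[U,W] = ((-0.6)·(-3) + (-1.6)·(4) + (-2.6)·(1) + (2.4)·(1) + (2.4)·(-3)) / 4 = -12/4 = -3
  S[V,V] = ((-0.6)·(-0.6) + (0.4)·(0.4) + (2.4)·(2.4) + (-4.6)·(-4.6) + (2.4)·(2.4)) / 4 = 33.2/4 = 8.3
  S[V,W] = ((-0.6)·(-3) + (0.4)·(4) + (2.4)·(1) + (-4.6)·(1) + (2.4)·(-3)) / 4 = -6/4 = -1.5
  S[W,W] = ((-3)·(-3) + (4)·(4) + (1)·(1) + (1)·(1) + (-3)·(-3)) / 4 = 36/4 = 9

S is symmetric (S[j,i] = S[i,j]). Assembling:

S = [[5.3, -2.95, -3],
 [-2.95, 8.3, -1.5],
 [-3, -1.5, 9]]


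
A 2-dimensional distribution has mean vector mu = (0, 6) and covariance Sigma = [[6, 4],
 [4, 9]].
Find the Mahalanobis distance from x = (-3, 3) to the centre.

Step 1 — centre the observation: (x - mu) = (-3, -3).

Step 2 — invert Sigma. det(Sigma) = 6·9 - (4)² = 38.
  Sigma^{-1} = (1/det) · [[d, -b], [-b, a]] = [[0.2368, -0.1053],
 [-0.1053, 0.1579]].

Step 3 — form the quadratic (x - mu)^T · Sigma^{-1} · (x - mu):
  Sigma^{-1} · (x - mu) = (-0.3947, -0.1579).
  (x - mu)^T · [Sigma^{-1} · (x - mu)] = (-3)·(-0.3947) + (-3)·(-0.1579) = 1.6579.

Step 4 — take square root: d = √(1.6579) ≈ 1.2876.

d(x, mu) = √(1.6579) ≈ 1.2876


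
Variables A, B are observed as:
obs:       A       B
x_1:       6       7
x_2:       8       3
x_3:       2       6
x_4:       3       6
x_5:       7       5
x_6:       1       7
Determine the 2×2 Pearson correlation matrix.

Step 1 — column means:
  mean(A) = (6 + 8 + 2 + 3 + 7 + 1) / 6 = 27/6 = 4.5
  mean(B) = (7 + 3 + 6 + 6 + 5 + 7) / 6 = 34/6 = 5.6667

Step 2 — sample variances and covariances s[i,j] = (1/(n-1)) · Σ_k (x_{k,i} - mean_i) · (x_{k,j} - mean_j), with n-1 = 5:
  s[A,A] = ((1.5)·(1.5) + (3.5)·(3.5) + (-2.5)·(-2.5) + (-1.5)·(-1.5) + (2.5)·(2.5) + (-3.5)·(-3.5)) / 5 = 41.5/5 = 8.3
  s[A,B] = ((1.5)·(1.3333) + (3.5)·(-2.6667) + (-2.5)·(0.3333) + (-1.5)·(0.3333) + (2.5)·(-0.6667) + (-3.5)·(1.3333)) / 5 = -15/5 = -3
  s[B,B] = ((1.3333)·(1.3333) + (-2.6667)·(-2.6667) + (0.3333)·(0.3333) + (0.3333)·(0.3333) + (-0.6667)·(-0.6667) + (1.3333)·(1.3333)) / 5 = 11.3333/5 = 2.2667
  Sample standard deviations s_i = √(s[i,i]):
  s(A) = √(8.3) = 2.881
  s(B) = √(2.2667) = 1.5055

Step 3 — r_{ij} = s_{ij} / (s_i · s_j):
  r[A,A] = 1 (diagonal).
  r[A,B] = -3 / (2.881 · 1.5055) = -3 / 4.3374 = -0.6917
  r[B,B] = 1 (diagonal).

R is symmetric with unit diagonal. Assembling:

R = [[1, -0.6917],
 [-0.6917, 1]]


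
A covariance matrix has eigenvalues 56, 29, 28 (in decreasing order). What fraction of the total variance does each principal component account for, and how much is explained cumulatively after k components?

Step 1 — total variance = trace(Sigma) = Σ λ_i = 56 + 29 + 28 = 113.

Step 2 — fraction explained by component i = λ_i / Σ λ:
  PC1: 56/113 = 0.4956
  PC2: 29/113 = 0.2566
  PC3: 28/113 = 0.2478

Step 3 — cumulative fraction after k components = (λ_1 + ... + λ_k) / Σ λ:
  k = 1: 56/113 = 0.4956
  k = 2: (56 + 29)/113 = 85/113 = 0.7522
  k = 3: (56 + 29 + 28)/113 = 113/113 = 1

Summary (fraction, with percent):

explained: PC1 0.4956 (49.56%), PC2 0.2566 (25.66%), PC3 0.2478 (24.78%);  cumulative: 0.4956, 0.7522, 1


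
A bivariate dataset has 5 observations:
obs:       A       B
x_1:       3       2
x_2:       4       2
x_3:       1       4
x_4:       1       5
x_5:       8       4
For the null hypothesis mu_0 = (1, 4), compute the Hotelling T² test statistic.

Step 1 — sample mean vector:
  mean(A) = (3 + 4 + 1 + 1 + 8) / 5 = 17/5 = 3.4
  mean(B) = (2 + 2 + 4 + 5 + 4) / 5 = 17/5 = 3.4
  x̄ = (3.4, 3.4),  deviation x̄ - mu_0 = (3.4, 3.4) - (1, 4) = (2.4, -0.6).

Step 2 — sample covariance matrix, S[i,j] = (1/(n-1)) · Σ_k (x_{k,i} - mean_i) · (x_{k,j} - mean_j), divisor n-1 = 4:
  S[A,A] = ((-0.4)·(-0.4) + (0.6)·(0.6) + (-2.4)·(-2.4) + (-2.4)·(-2.4) + (4.6)·(4.6)) / 4 = 33.2/4 = 8.3
  S[A,B] = ((-0.4)·(-1.4) + (0.6)·(-1.4) + (-2.4)·(0.6) + (-2.4)·(1.6) + (4.6)·(0.6)) / 4 = -2.8/4 = -0.7
  S[B,B] = ((-1.4)·(-1.4) + (-1.4)·(-1.4) + (0.6)·(0.6) + (1.6)·(1.6) + (0.6)·(0.6)) / 4 = 7.2/4 = 1.8
  S = [[8.3, -0.7],
 [-0.7, 1.8]].

Step 3 — invert S. det(S) = 8.3·1.8 - (-0.7)² = 14.45.
  S^{-1} = (1/det) · [[d, -b], [-b, a]] = [[0.1246, 0.0484],
 [0.0484, 0.5744]].

Step 4 — quadratic form (x̄ - mu_0)^T · S^{-1} · (x̄ - mu_0):
  S^{-1} · (x̄ - mu_0) = (0.2699, -0.2284),
  (x̄ - mu_0)^T · [...] = (2.4)·(0.2699) + (-0.6)·(-0.2284) = 0.7848.

Step 5 — scale by n: T² = 5 · 0.7848 = 3.9239.

T² ≈ 3.9239


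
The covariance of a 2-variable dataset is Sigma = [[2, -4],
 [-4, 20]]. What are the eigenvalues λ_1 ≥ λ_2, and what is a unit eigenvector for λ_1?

Step 1 — characteristic polynomial of 2×2 Sigma:
  det(Sigma - λI) = λ² - trace · λ + det = 0.
  trace = 2 + 20 = 22, det = 2·20 - (-4)² = 24.
Step 2 — discriminant:
  Δ = trace² - 4·det = 484 - 96 = 388.
Step 3 — eigenvalues:
  λ = (trace ± √Δ)/2 = (22 ± 19.6977)/2,
  λ_1 = 20.8489,  λ_2 = 1.1511.

Step 4 — unit eigenvector for λ_1: solve (Sigma - λ_1 I)v = 0. First row:
  (2 - 20.8489)·v_x + (-4)·v_y = 0, i.e. (-18.8489)·v_x + (-4)·v_y = 0,
  so v ∝ (b, λ_1 - a) = (-4, 18.8489); multiply by -1 so the first entry is positive: u = (4, -18.8489).
  ||u|| = √((4)² + (-18.8489)²) = √(371.2794) ≈ 19.2686,
  v_1 = u/||u|| ≈ (0.2076, -0.9782) (||v_1|| = 1).

λ_1 = 20.8489,  λ_2 = 1.1511;  v_1 ≈ (0.2076, -0.9782)


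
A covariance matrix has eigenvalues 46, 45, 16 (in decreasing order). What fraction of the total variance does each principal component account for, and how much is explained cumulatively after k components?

Step 1 — total variance = trace(Sigma) = Σ λ_i = 46 + 45 + 16 = 107.

Step 2 — fraction explained by component i = λ_i / Σ λ:
  PC1: 46/107 = 0.4299
  PC2: 45/107 = 0.4206
  PC3: 16/107 = 0.1495

Step 3 — cumulative fraction after k components = (λ_1 + ... + λ_k) / Σ λ:
  k = 1: 46/107 = 0.4299
  k = 2: (46 + 45)/107 = 91/107 = 0.8505
  k = 3: (46 + 45 + 16)/107 = 107/107 = 1

Summary (fraction, with percent):

explained: PC1 0.4299 (42.99%), PC2 0.4206 (42.06%), PC3 0.1495 (14.95%);  cumulative: 0.4299, 0.8505, 1


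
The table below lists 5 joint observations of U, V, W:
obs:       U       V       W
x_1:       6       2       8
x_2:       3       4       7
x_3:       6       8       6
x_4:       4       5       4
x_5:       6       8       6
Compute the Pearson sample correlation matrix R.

Step 1 — column means:
  mean(U) = (6 + 3 + 6 + 4 + 6) / 5 = 25/5 = 5
  mean(V) = (2 + 4 + 8 + 5 + 8) / 5 = 27/5 = 5.4
  mean(W) = (8 + 7 + 6 + 4 + 6) / 5 = 31/5 = 6.2

Step 2 — sample variances and covariances s[i,j] = (1/(n-1)) · Σ_k (x_{k,i} - mean_i) · (x_{k,j} - mean_j), with n-1 = 4:
  s[U,U] = ((1)·(1) + (-2)·(-2) + (1)·(1) + (-1)·(-1) + (1)·(1)) / 4 = 8/4 = 2
  s[U,V] = ((1)·(-3.4) + (-2)·(-1.4) + (1)·(2.6) + (-1)·(-0.4) + (1)·(2.6)) / 4 = 5/4 = 1.25
  s[U,W] = ((1)·(1.8) + (-2)·(0.8) + (1)·(-0.2) + (-1)·(-2.2) + (1)·(-0.2)) / 4 = 2/4 = 0.5
  s[V,V] = ((-3.4)·(-3.4) + (-1.4)·(-1.4) + (2.6)·(2.6) + (-0.4)·(-0.4) + (2.6)·(2.6)) / 4 = 27.2/4 = 6.8
  s[V,W] = ((-3.4)·(1.8) + (-1.4)·(0.8) + (2.6)·(-0.2) + (-0.4)·(-2.2) + (2.6)·(-0.2)) / 4 = -7.4/4 = -1.85
  s[W,W] = ((1.8)·(1.8) + (0.8)·(0.8) + (-0.2)·(-0.2) + (-2.2)·(-2.2) + (-0.2)·(-0.2)) / 4 = 8.8/4 = 2.2
  Sample standard deviations s_i = √(s[i,i]):
  s(U) = √(2) = 1.4142
  s(V) = √(6.8) = 2.6077
  s(W) = √(2.2) = 1.4832

Step 3 — r_{ij} = s_{ij} / (s_i · s_j):
  r[U,U] = 1 (diagonal).
  r[U,V] = 1.25 / (1.4142 · 2.6077) = 1.25 / 3.6878 = 0.339
  r[U,W] = 0.5 / (1.4142 · 1.4832) = 0.5 / 2.0976 = 0.2384
  r[V,V] = 1 (diagonal).
  r[V,W] = -1.85 / (2.6077 · 1.4832) = -1.85 / 3.8678 = -0.4783
  r[W,W] = 1 (diagonal).

R is symmetric with unit diagonal. Assembling:

R = [[1, 0.339, 0.2384],
 [0.339, 1, -0.4783],
 [0.2384, -0.4783, 1]]


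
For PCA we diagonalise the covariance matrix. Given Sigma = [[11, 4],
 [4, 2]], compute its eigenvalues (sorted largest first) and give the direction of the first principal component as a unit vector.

Step 1 — characteristic polynomial of 2×2 Sigma:
  det(Sigma - λI) = λ² - trace · λ + det = 0.
  trace = 11 + 2 = 13, det = 11·2 - (4)² = 6.
Step 2 — discriminant:
  Δ = trace² - 4·det = 169 - 24 = 145.
Step 3 — eigenvalues:
  λ = (trace ± √Δ)/2 = (13 ± 12.0416)/2,
  λ_1 = 12.5208,  λ_2 = 0.4792.

Step 4 — unit eigenvector for λ_1: solve (Sigma - λ_1 I)v = 0. First row:
  (11 - 12.5208)·v_x + (4)·v_y = 0, i.e. (-1.5208)·v_x + (4)·v_y = 0,
  so v ∝ (b, λ_1 - a) = (4, 1.5208) = u.
  ||u|| = √((4)² + (1.5208)²) = √(18.3128) ≈ 4.2793,
  v_1 = u/||u|| ≈ (0.9347, 0.3554) (||v_1|| = 1).

λ_1 = 12.5208,  λ_2 = 0.4792;  v_1 ≈ (0.9347, 0.3554)


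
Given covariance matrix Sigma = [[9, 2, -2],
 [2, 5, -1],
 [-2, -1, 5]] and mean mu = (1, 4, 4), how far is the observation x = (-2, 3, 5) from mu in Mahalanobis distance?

Step 1 — centre the observation: (x - mu) = (-3, -1, 1).

Step 2 — invert Sigma (cofactor / det for 3×3, or solve directly):
  Sigma^{-1} = [[0.1304, -0.0435, 0.0435],
 [-0.0435, 0.2228, 0.0272],
 [0.0435, 0.0272, 0.2228]].

Step 3 — form the quadratic (x - mu)^T · Sigma^{-1} · (x - mu):
  Sigma^{-1} · (x - mu) = (-0.3043, -0.0652, 0.0652).
  (x - mu)^T · [Sigma^{-1} · (x - mu)] = (-3)·(-0.3043) + (-1)·(-0.0652) + (1)·(0.0652) = 1.0435.

Step 4 — take square root: d = √(1.0435) ≈ 1.0215.

d(x, mu) = √(1.0435) ≈ 1.0215


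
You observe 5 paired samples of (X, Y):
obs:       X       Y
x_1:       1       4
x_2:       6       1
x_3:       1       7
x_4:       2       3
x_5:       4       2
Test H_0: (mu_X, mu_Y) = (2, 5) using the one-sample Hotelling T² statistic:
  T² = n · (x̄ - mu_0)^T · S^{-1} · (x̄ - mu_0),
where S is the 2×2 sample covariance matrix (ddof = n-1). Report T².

Step 1 — sample mean vector:
  mean(X) = (1 + 6 + 1 + 2 + 4) / 5 = 14/5 = 2.8
  mean(Y) = (4 + 1 + 7 + 3 + 2) / 5 = 17/5 = 3.4
  x̄ = (2.8, 3.4),  deviation x̄ - mu_0 = (2.8, 3.4) - (2, 5) = (0.8, -1.6).

Step 2 — sample covariance matrix, S[i,j] = (1/(n-1)) · Σ_k (x_{k,i} - mean_i) · (x_{k,j} - mean_j), divisor n-1 = 4:
  S[X,X] = ((-1.8)·(-1.8) + (3.2)·(3.2) + (-1.8)·(-1.8) + (-0.8)·(-0.8) + (1.2)·(1.2)) / 4 = 18.8/4 = 4.7
  S[X,Y] = ((-1.8)·(0.6) + (3.2)·(-2.4) + (-1.8)·(3.6) + (-0.8)·(-0.4) + (1.2)·(-1.4)) / 4 = -16.6/4 = -4.15
  S[Y,Y] = ((0.6)·(0.6) + (-2.4)·(-2.4) + (3.6)·(3.6) + (-0.4)·(-0.4) + (-1.4)·(-1.4)) / 4 = 21.2/4 = 5.3
  S = [[4.7, -4.15],
 [-4.15, 5.3]].

Step 3 — invert S. det(S) = 4.7·5.3 - (-4.15)² = 7.6875.
  S^{-1} = (1/det) · [[d, -b], [-b, a]] = [[0.6894, 0.5398],
 [0.5398, 0.6114]].

Step 4 — quadratic form (x̄ - mu_0)^T · S^{-1} · (x̄ - mu_0):
  S^{-1} · (x̄ - mu_0) = (-0.3122, -0.5463),
  (x̄ - mu_0)^T · [...] = (0.8)·(-0.3122) + (-1.6)·(-0.5463) = 0.6244.

Step 5 — scale by n: T² = 5 · 0.6244 = 3.122.

T² ≈ 3.122


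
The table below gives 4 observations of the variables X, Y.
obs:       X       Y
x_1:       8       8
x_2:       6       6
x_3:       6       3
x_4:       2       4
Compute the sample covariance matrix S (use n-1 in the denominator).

Step 1 — column means:
  mean(X) = (8 + 6 + 6 + 2) / 4 = 22/4 = 5.5
  mean(Y) = (8 + 6 + 3 + 4) / 4 = 21/4 = 5.25

Step 2 — sample covariance S[i,j] = (1/(n-1)) · Σ_k (x_{k,i} - mean_i) · (x_{k,j} - mean_j), with n-1 = 3.
  S[X,X] = ((2.5)·(2.5) + (0.5)·(0.5) + (0.5)·(0.5) + (-3.5)·(-3.5)) / 3 = 19/3 = 6.3333
  S[X,Y] = ((2.5)·(2.75) + (0.5)·(0.75) + (0.5)·(-2.25) + (-3.5)·(-1.25)) / 3 = 10.5/3 = 3.5
  S[Y,Y] = ((2.75)·(2.75) + (0.75)·(0.75) + (-2.25)·(-2.25) + (-1.25)·(-1.25)) / 3 = 14.75/3 = 4.9167

S is symmetric (S[j,i] = S[i,j]). Assembling:

S = [[6.3333, 3.5],
 [3.5, 4.9167]]


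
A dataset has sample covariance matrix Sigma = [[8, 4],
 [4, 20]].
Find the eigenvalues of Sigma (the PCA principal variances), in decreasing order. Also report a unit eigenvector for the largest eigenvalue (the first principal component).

Step 1 — characteristic polynomial of 2×2 Sigma:
  det(Sigma - λI) = λ² - trace · λ + det = 0.
  trace = 8 + 20 = 28, det = 8·20 - (4)² = 144.
Step 2 — discriminant:
  Δ = trace² - 4·det = 784 - 576 = 208.
Step 3 — eigenvalues:
  λ = (trace ± √Δ)/2 = (28 ± 14.4222)/2,
  λ_1 = 21.2111,  λ_2 = 6.7889.

Step 4 — unit eigenvector for λ_1: solve (Sigma - λ_1 I)v = 0. First row:
  (8 - 21.2111)·v_x + (4)·v_y = 0, i.e. (-13.2111)·v_x + (4)·v_y = 0,
  so v ∝ (b, λ_1 - a) = (4, 13.2111) = u.
  ||u|| = √((4)² + (13.2111)²) = √(190.5332) ≈ 13.8034,
  v_1 = u/||u|| ≈ (0.2898, 0.9571) (||v_1|| = 1).

λ_1 = 21.2111,  λ_2 = 6.7889;  v_1 ≈ (0.2898, 0.9571)


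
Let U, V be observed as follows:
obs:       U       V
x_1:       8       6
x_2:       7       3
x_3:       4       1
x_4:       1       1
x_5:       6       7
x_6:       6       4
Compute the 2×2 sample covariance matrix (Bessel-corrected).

Step 1 — column means:
  mean(U) = (8 + 7 + 4 + 1 + 6 + 6) / 6 = 32/6 = 5.3333
  mean(V) = (6 + 3 + 1 + 1 + 7 + 4) / 6 = 22/6 = 3.6667

Step 2 — sample covariance S[i,j] = (1/(n-1)) · Σ_k (x_{k,i} - mean_i) · (x_{k,j} - mean_j), with n-1 = 5.
  S[U,U] = ((2.6667)·(2.6667) + (1.6667)·(1.6667) + (-1.3333)·(-1.3333) + (-4.3333)·(-4.3333) + (0.6667)·(0.6667) + (0.6667)·(0.6667)) / 5 = 31.3333/5 = 6.2667
  S[U,V] = ((2.6667)·(2.3333) + (1.6667)·(-0.6667) + (-1.3333)·(-2.6667) + (-4.3333)·(-2.6667) + (0.6667)·(3.3333) + (0.6667)·(0.3333)) / 5 = 22.6667/5 = 4.5333
  S[V,V] = ((2.3333)·(2.3333) + (-0.6667)·(-0.6667) + (-2.6667)·(-2.6667) + (-2.6667)·(-2.6667) + (3.3333)·(3.3333) + (0.3333)·(0.3333)) / 5 = 31.3333/5 = 6.2667

S is symmetric (S[j,i] = S[i,j]). Assembling:

S = [[6.2667, 4.5333],
 [4.5333, 6.2667]]


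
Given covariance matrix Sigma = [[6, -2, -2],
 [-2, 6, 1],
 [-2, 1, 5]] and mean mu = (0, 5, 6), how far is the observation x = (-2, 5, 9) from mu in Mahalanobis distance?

Step 1 — centre the observation: (x - mu) = (-2, 0, 3).

Step 2 — invert Sigma (cofactor / det for 3×3, or solve directly):
  Sigma^{-1} = [[0.2101, 0.058, 0.0725],
 [0.058, 0.1884, -0.0145],
 [0.0725, -0.0145, 0.2319]].

Step 3 — form the quadratic (x - mu)^T · Sigma^{-1} · (x - mu):
  Sigma^{-1} · (x - mu) = (-0.2029, -0.1594, 0.5507).
  (x - mu)^T · [Sigma^{-1} · (x - mu)] = (-2)·(-0.2029) + (0)·(-0.1594) + (3)·(0.5507) = 2.058.

Step 4 — take square root: d = √(2.058) ≈ 1.4346.

d(x, mu) = √(2.058) ≈ 1.4346


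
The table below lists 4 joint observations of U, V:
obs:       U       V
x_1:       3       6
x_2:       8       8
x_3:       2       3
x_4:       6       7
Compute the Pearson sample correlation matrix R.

Step 1 — column means:
  mean(U) = (3 + 8 + 2 + 6) / 4 = 19/4 = 4.75
  mean(V) = (6 + 8 + 3 + 7) / 4 = 24/4 = 6

Step 2 — sample variances and covariances s[i,j] = (1/(n-1)) · Σ_k (x_{k,i} - mean_i) · (x_{k,j} - mean_j), with n-1 = 3:
  s[U,U] = ((-1.75)·(-1.75) + (3.25)·(3.25) + (-2.75)·(-2.75) + (1.25)·(1.25)) / 3 = 22.75/3 = 7.5833
  s[U,V] = ((-1.75)·(0) + (3.25)·(2) + (-2.75)·(-3) + (1.25)·(1)) / 3 = 16/3 = 5.3333
  s[V,V] = ((0)·(0) + (2)·(2) + (-3)·(-3) + (1)·(1)) / 3 = 14/3 = 4.6667
  Sample standard deviations s_i = √(s[i,i]):
  s(U) = √(7.5833) = 2.7538
  s(V) = √(4.6667) = 2.1602

Step 3 — r_{ij} = s_{ij} / (s_i · s_j):
  r[U,U] = 1 (diagonal).
  r[U,V] = 5.3333 / (2.7538 · 2.1602) = 5.3333 / 5.9489 = 0.8965
  r[V,V] = 1 (diagonal).

R is symmetric with unit diagonal. Assembling:

R = [[1, 0.8965],
 [0.8965, 1]]


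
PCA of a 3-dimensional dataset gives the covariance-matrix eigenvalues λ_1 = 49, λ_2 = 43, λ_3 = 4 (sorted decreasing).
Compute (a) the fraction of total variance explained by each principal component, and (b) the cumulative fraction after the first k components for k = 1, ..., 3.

Step 1 — total variance = trace(Sigma) = Σ λ_i = 49 + 43 + 4 = 96.

Step 2 — fraction explained by component i = λ_i / Σ λ:
  PC1: 49/96 = 0.5104
  PC2: 43/96 = 0.4479
  PC3: 4/96 = 0.0417

Step 3 — cumulative fraction after k components = (λ_1 + ... + λ_k) / Σ λ:
  k = 1: 49/96 = 0.5104
  k = 2: (49 + 43)/96 = 92/96 = 0.9583
  k = 3: (49 + 43 + 4)/96 = 96/96 = 1

Summary (fraction, with percent):

explained: PC1 0.5104 (51.04%), PC2 0.4479 (44.79%), PC3 0.0417 (4.17%);  cumulative: 0.5104, 0.9583, 1


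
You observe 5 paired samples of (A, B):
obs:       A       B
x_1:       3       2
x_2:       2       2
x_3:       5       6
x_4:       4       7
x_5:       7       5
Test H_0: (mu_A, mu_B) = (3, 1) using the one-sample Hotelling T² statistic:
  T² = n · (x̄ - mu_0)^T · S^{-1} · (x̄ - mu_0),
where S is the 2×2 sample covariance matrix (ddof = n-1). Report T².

Step 1 — sample mean vector:
  mean(A) = (3 + 2 + 5 + 4 + 7) / 5 = 21/5 = 4.2
  mean(B) = (2 + 2 + 6 + 7 + 5) / 5 = 22/5 = 4.4
  x̄ = (4.2, 4.4),  deviation x̄ - mu_0 = (4.2, 4.4) - (3, 1) = (1.2, 3.4).

Step 2 — sample covariance matrix, S[i,j] = (1/(n-1)) · Σ_k (x_{k,i} - mean_i) · (x_{k,j} - mean_j), divisor n-1 = 4:
  S[A,A] = ((-1.2)·(-1.2) + (-2.2)·(-2.2) + (0.8)·(0.8) + (-0.2)·(-0.2) + (2.8)·(2.8)) / 4 = 14.8/4 = 3.7
  S[A,B] = ((-1.2)·(-2.4) + (-2.2)·(-2.4) + (0.8)·(1.6) + (-0.2)·(2.6) + (2.8)·(0.6)) / 4 = 10.6/4 = 2.65
  S[B,B] = ((-2.4)·(-2.4) + (-2.4)·(-2.4) + (1.6)·(1.6) + (2.6)·(2.6) + (0.6)·(0.6)) / 4 = 21.2/4 = 5.3
  S = [[3.7, 2.65],
 [2.65, 5.3]].

Step 3 — invert S. det(S) = 3.7·5.3 - (2.65)² = 12.5875.
  S^{-1} = (1/det) · [[d, -b], [-b, a]] = [[0.4211, -0.2105],
 [-0.2105, 0.2939]].

Step 4 — quadratic form (x̄ - mu_0)^T · S^{-1} · (x̄ - mu_0):
  S^{-1} · (x̄ - mu_0) = (-0.2105, 0.7468),
  (x̄ - mu_0)^T · [...] = (1.2)·(-0.2105) + (3.4)·(0.7468) = 2.2864.

Step 5 — scale by n: T² = 5 · 2.2864 = 11.432.

T² ≈ 11.432


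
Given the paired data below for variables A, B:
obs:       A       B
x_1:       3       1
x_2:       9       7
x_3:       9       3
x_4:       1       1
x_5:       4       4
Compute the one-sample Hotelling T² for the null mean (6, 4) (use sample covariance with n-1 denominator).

Step 1 — sample mean vector:
  mean(A) = (3 + 9 + 9 + 1 + 4) / 5 = 26/5 = 5.2
  mean(B) = (1 + 7 + 3 + 1 + 4) / 5 = 16/5 = 3.2
  x̄ = (5.2, 3.2),  deviation x̄ - mu_0 = (5.2, 3.2) - (6, 4) = (-0.8, -0.8).

Step 2 — sample covariance matrix, S[i,j] = (1/(n-1)) · Σ_k (x_{k,i} - mean_i) · (x_{k,j} - mean_j), divisor n-1 = 4:
  S[A,A] = ((-2.2)·(-2.2) + (3.8)·(3.8) + (3.8)·(3.8) + (-4.2)·(-4.2) + (-1.2)·(-1.2)) / 4 = 52.8/4 = 13.2
  S[A,B] = ((-2.2)·(-2.2) + (3.8)·(3.8) + (3.8)·(-0.2) + (-4.2)·(-2.2) + (-1.2)·(0.8)) / 4 = 26.8/4 = 6.7
  S[B,B] = ((-2.2)·(-2.2) + (3.8)·(3.8) + (-0.2)·(-0.2) + (-2.2)·(-2.2) + (0.8)·(0.8)) / 4 = 24.8/4 = 6.2
  S = [[13.2, 6.7],
 [6.7, 6.2]].

Step 3 — invert S. det(S) = 13.2·6.2 - (6.7)² = 36.95.
  S^{-1} = (1/det) · [[d, -b], [-b, a]] = [[0.1678, -0.1813],
 [-0.1813, 0.3572]].

Step 4 — quadratic form (x̄ - mu_0)^T · S^{-1} · (x̄ - mu_0):
  S^{-1} · (x̄ - mu_0) = (0.0108, -0.1407),
  (x̄ - mu_0)^T · [...] = (-0.8)·(0.0108) + (-0.8)·(-0.1407) = 0.1039.

Step 5 — scale by n: T² = 5 · 0.1039 = 0.5196.

T² ≈ 0.5196


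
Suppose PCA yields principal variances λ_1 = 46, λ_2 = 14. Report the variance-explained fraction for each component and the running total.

Step 1 — total variance = trace(Sigma) = Σ λ_i = 46 + 14 = 60.

Step 2 — fraction explained by component i = λ_i / Σ λ:
  PC1: 46/60 = 0.7667
  PC2: 14/60 = 0.2333

Step 3 — cumulative fraction after k components = (λ_1 + ... + λ_k) / Σ λ:
  k = 1: 46/60 = 0.7667
  k = 2: (46 + 14)/60 = 60/60 = 1

Summary (fraction, with percent):

explained: PC1 0.7667 (76.67%), PC2 0.2333 (23.33%);  cumulative: 0.7667, 1


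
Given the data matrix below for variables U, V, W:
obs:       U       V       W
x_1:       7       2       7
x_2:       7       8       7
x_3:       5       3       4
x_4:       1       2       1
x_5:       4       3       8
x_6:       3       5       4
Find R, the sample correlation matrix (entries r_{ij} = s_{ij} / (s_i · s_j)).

Step 1 — column means:
  mean(U) = (7 + 7 + 5 + 1 + 4 + 3) / 6 = 27/6 = 4.5
  mean(V) = (2 + 8 + 3 + 2 + 3 + 5) / 6 = 23/6 = 3.8333
  mean(W) = (7 + 7 + 4 + 1 + 8 + 4) / 6 = 31/6 = 5.1667

Step 2 — sample variances and covariances s[i,j] = (1/(n-1)) · Σ_k (x_{k,i} - mean_i) · (x_{k,j} - mean_j), with n-1 = 5:
  s[U,U] = ((2.5)·(2.5) + (2.5)·(2.5) + (0.5)·(0.5) + (-3.5)·(-3.5) + (-0.5)·(-0.5) + (-1.5)·(-1.5)) / 5 = 27.5/5 = 5.5
  s[U,V] = ((2.5)·(-1.8333) + (2.5)·(4.1667) + (0.5)·(-0.8333) + (-3.5)·(-1.8333) + (-0.5)·(-0.8333) + (-1.5)·(1.1667)) / 5 = 10.5/5 = 2.1
  s[U,W] = ((2.5)·(1.8333) + (2.5)·(1.8333) + (0.5)·(-1.1667) + (-3.5)·(-4.1667) + (-0.5)·(2.8333) + (-1.5)·(-1.1667)) / 5 = 23.5/5 = 4.7
  s[V,V] = ((-1.8333)·(-1.8333) + (4.1667)·(4.1667) + (-0.8333)·(-0.8333) + (-1.8333)·(-1.8333) + (-0.8333)·(-0.8333) + (1.1667)·(1.1667)) / 5 = 26.8333/5 = 5.3667
  s[V,W] = ((-1.8333)·(1.8333) + (4.1667)·(1.8333) + (-0.8333)·(-1.1667) + (-1.8333)·(-4.1667) + (-0.8333)·(2.8333) + (1.1667)·(-1.1667)) / 5 = 9.1667/5 = 1.8333
  s[W,W] = ((1.8333)·(1.8333) + (1.8333)·(1.8333) + (-1.1667)·(-1.1667) + (-4.1667)·(-4.1667) + (2.8333)·(2.8333) + (-1.1667)·(-1.1667)) / 5 = 34.8333/5 = 6.9667
  Sample standard deviations s_i = √(s[i,i]):
  s(U) = √(5.5) = 2.3452
  s(V) = √(5.3667) = 2.3166
  s(W) = √(6.9667) = 2.6394

Step 3 — r_{ij} = s_{ij} / (s_i · s_j):
  r[U,U] = 1 (diagonal).
  r[U,V] = 2.1 / (2.3452 · 2.3166) = 2.1 / 5.4329 = 0.3865
  r[U,W] = 4.7 / (2.3452 · 2.6394) = 4.7 / 6.19 = 0.7593
  r[V,V] = 1 (diagonal).
  r[V,W] = 1.8333 / (2.3166 · 2.6394) = 1.8333 / 6.1146 = 0.2998
  r[W,W] = 1 (diagonal).

R is symmetric with unit diagonal. Assembling:

R = [[1, 0.3865, 0.7593],
 [0.3865, 1, 0.2998],
 [0.7593, 0.2998, 1]]


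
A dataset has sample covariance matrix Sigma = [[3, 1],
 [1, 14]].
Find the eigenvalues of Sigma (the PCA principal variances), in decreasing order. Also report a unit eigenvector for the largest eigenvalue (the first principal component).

Step 1 — characteristic polynomial of 2×2 Sigma:
  det(Sigma - λI) = λ² - trace · λ + det = 0.
  trace = 3 + 14 = 17, det = 3·14 - (1)² = 41.
Step 2 — discriminant:
  Δ = trace² - 4·det = 289 - 164 = 125.
Step 3 — eigenvalues:
  λ = (trace ± √Δ)/2 = (17 ± 11.1803)/2,
  λ_1 = 14.0902,  λ_2 = 2.9098.

Step 4 — unit eigenvector for λ_1: solve (Sigma - λ_1 I)v = 0. First row:
  (3 - 14.0902)·v_x + (1)·v_y = 0, i.e. (-11.0902)·v_x + (1)·v_y = 0,
  so v ∝ (b, λ_1 - a) = (1, 11.0902) = u.
  ||u|| = √((1)² + (11.0902)²) = √(123.9919) ≈ 11.1352,
  v_1 = u/||u|| ≈ (0.0898, 0.996) (||v_1|| = 1).

λ_1 = 14.0902,  λ_2 = 2.9098;  v_1 ≈ (0.0898, 0.996)


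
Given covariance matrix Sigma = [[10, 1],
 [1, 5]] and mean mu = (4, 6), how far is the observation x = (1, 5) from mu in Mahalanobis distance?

Step 1 — centre the observation: (x - mu) = (-3, -1).

Step 2 — invert Sigma. det(Sigma) = 10·5 - (1)² = 49.
  Sigma^{-1} = (1/det) · [[d, -b], [-b, a]] = [[0.102, -0.0204],
 [-0.0204, 0.2041]].

Step 3 — form the quadratic (x - mu)^T · Sigma^{-1} · (x - mu):
  Sigma^{-1} · (x - mu) = (-0.2857, -0.1429).
  (x - mu)^T · [Sigma^{-1} · (x - mu)] = (-3)·(-0.2857) + (-1)·(-0.1429) = 1.

Step 4 — take square root: d = √(1) ≈ 1.

d(x, mu) = √(1) ≈ 1


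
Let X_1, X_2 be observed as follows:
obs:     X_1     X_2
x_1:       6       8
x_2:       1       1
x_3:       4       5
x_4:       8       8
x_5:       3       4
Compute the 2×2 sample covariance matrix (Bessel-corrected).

Step 1 — column means:
  mean(X_1) = (6 + 1 + 4 + 8 + 3) / 5 = 22/5 = 4.4
  mean(X_2) = (8 + 1 + 5 + 8 + 4) / 5 = 26/5 = 5.2

Step 2 — sample covariance S[i,j] = (1/(n-1)) · Σ_k (x_{k,i} - mean_i) · (x_{k,j} - mean_j), with n-1 = 4.
  S[X_1,X_1] = ((1.6)·(1.6) + (-3.4)·(-3.4) + (-0.4)·(-0.4) + (3.6)·(3.6) + (-1.4)·(-1.4)) / 4 = 29.2/4 = 7.3
  S[X_1,X_2] = ((1.6)·(2.8) + (-3.4)·(-4.2) + (-0.4)·(-0.2) + (3.6)·(2.8) + (-1.4)·(-1.2)) / 4 = 30.6/4 = 7.65
  S[X_2,X_2] = ((2.8)·(2.8) + (-4.2)·(-4.2) + (-0.2)·(-0.2) + (2.8)·(2.8) + (-1.2)·(-1.2)) / 4 = 34.8/4 = 8.7

S is symmetric (S[j,i] = S[i,j]). Assembling:

S = [[7.3, 7.65],
 [7.65, 8.7]]


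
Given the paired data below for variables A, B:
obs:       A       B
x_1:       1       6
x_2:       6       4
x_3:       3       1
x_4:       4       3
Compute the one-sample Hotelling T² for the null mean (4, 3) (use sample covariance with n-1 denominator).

Step 1 — sample mean vector:
  mean(A) = (1 + 6 + 3 + 4) / 4 = 14/4 = 3.5
  mean(B) = (6 + 4 + 1 + 3) / 4 = 14/4 = 3.5
  x̄ = (3.5, 3.5),  deviation x̄ - mu_0 = (3.5, 3.5) - (4, 3) = (-0.5, 0.5).

Step 2 — sample covariance matrix, S[i,j] = (1/(n-1)) · Σ_k (x_{k,i} - mean_i) · (x_{k,j} - mean_j), divisor n-1 = 3:
  S[A,A] = ((-2.5)·(-2.5) + (2.5)·(2.5) + (-0.5)·(-0.5) + (0.5)·(0.5)) / 3 = 13/3 = 4.3333
  S[A,B] = ((-2.5)·(2.5) + (2.5)·(0.5) + (-0.5)·(-2.5) + (0.5)·(-0.5)) / 3 = -4/3 = -1.3333
  S[B,B] = ((2.5)·(2.5) + (0.5)·(0.5) + (-2.5)·(-2.5) + (-0.5)·(-0.5)) / 3 = 13/3 = 4.3333
  S = [[4.3333, -1.3333],
 [-1.3333, 4.3333]].

Step 3 — invert S. det(S) = 4.3333·4.3333 - (-1.3333)² = 17.
  S^{-1} = (1/det) · [[d, -b], [-b, a]] = [[0.2549, 0.0784],
 [0.0784, 0.2549]].

Step 4 — quadratic form (x̄ - mu_0)^T · S^{-1} · (x̄ - mu_0):
  S^{-1} · (x̄ - mu_0) = (-0.0882, 0.0882),
  (x̄ - mu_0)^T · [...] = (-0.5)·(-0.0882) + (0.5)·(0.0882) = 0.0882.

Step 5 — scale by n: T² = 4 · 0.0882 = 0.3529.

T² ≈ 0.3529


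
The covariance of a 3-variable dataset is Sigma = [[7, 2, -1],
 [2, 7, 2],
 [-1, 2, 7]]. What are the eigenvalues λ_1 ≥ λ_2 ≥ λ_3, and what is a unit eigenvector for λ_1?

Step 1 — characteristic polynomial p(λ) = det(λI - Sigma) = λ³ - tr·λ² + c_1·λ - det, where tr = trace, c_1 = sum of the principal 2×2 minors, det = det(Sigma):
  tr = 7 + 7 + 7 = 21,
  c_1 = (7·7 - (2)²) + (7·7 - (-1)²) + (7·7 - (2)²) = 45 + 48 + 45 = 138,
  det = 7·(7·7 - (2)²) - (2)·((2)·7 - (2)·(-1)) + (-1)·((2)·(2) - 7·(-1)) = 7·(45) - (2)·(16) + (-1)·(11) = 272.
  So p(λ) = λ³ - 21λ² + 138λ - 272.
Step 2 — look for an integer root (rational root theorem: any rational root is an integer divisor of 272). Testing λ = 8:
  p(8) = 512 - 1344 + 1104 - 272 = 0  ✓
  Dividing out (λ - 8): p(λ) = (λ - 8)(λ² - 13λ + 34).
Step 3 — remaining eigenvalues from the quadratic λ² - 13λ + 34 = 0:
  Δ = 13² - 4·34 = 169 - 136 = 33,  λ = (13 ± √33)/2 = (13 ± 5.7446)/2 ≈ 9.3723 or 3.6277.
  Sorted: λ_1 = 9.3723,  λ_2 = 8,  λ_3 = 3.6277  (check: sum = 21 = tr ✓).

Step 4 — unit eigenvector for λ_1 ≈ 9.3723: v spans the null space of (Sigma - λ_1 I), whose rows are
  r_1 = (-2.3723, 2, -1),  r_2 = (2, -2.3723, 2),  r_3 = (-1, 2, -2.3723).
  v is orthogonal to every row, so take v ∝ r_1 × r_2 = ((2)·(2) - (-1)·(-2.3723), (-1)·(2) - (-2.3723)·(2), (-2.3723)·(-2.3723) - (2)·(2)) ≈ (1.6277, 2.7446, 1.6277).
  Let u = (1.6277, 2.7446, 1.6277).
  ||u|| = √((1.6277)² + (2.7446)² + (1.6277)²) = √(12.8316) ≈ 3.5821,  v_1 = u/||u|| ≈ (0.4544, 0.7662, 0.4544) (||v_1|| = 1).

λ_1 = 9.3723,  λ_2 = 8,  λ_3 = 3.6277;  v_1 ≈ (0.4544, 0.7662, 0.4544)


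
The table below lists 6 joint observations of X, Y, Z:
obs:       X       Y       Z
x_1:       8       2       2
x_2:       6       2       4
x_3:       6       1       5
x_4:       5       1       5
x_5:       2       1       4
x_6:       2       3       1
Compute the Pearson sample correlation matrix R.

Step 1 — column means:
  mean(X) = (8 + 6 + 6 + 5 + 2 + 2) / 6 = 29/6 = 4.8333
  mean(Y) = (2 + 2 + 1 + 1 + 1 + 3) / 6 = 10/6 = 1.6667
  mean(Z) = (2 + 4 + 5 + 5 + 4 + 1) / 6 = 21/6 = 3.5

Step 2 — sample variances and covariances s[i,j] = (1/(n-1)) · Σ_k (x_{k,i} - mean_i) · (x_{k,j} - mean_j), with n-1 = 5:
  s[X,X] = ((3.1667)·(3.1667) + (1.1667)·(1.1667) + (1.1667)·(1.1667) + (0.1667)·(0.1667) + (-2.8333)·(-2.8333) + (-2.8333)·(-2.8333)) / 5 = 28.8333/5 = 5.7667
  s[X,Y] = ((3.1667)·(0.3333) + (1.1667)·(0.3333) + (1.1667)·(-0.6667) + (0.1667)·(-0.6667) + (-2.8333)·(-0.6667) + (-2.8333)·(1.3333)) / 5 = -1.3333/5 = -0.2667
  s[X,Z] = ((3.1667)·(-1.5) + (1.1667)·(0.5) + (1.1667)·(1.5) + (0.1667)·(1.5) + (-2.8333)·(0.5) + (-2.8333)·(-2.5)) / 5 = 3.5/5 = 0.7
  s[Y,Y] = ((0.3333)·(0.3333) + (0.3333)·(0.3333) + (-0.6667)·(-0.6667) + (-0.6667)·(-0.6667) + (-0.6667)·(-0.6667) + (1.3333)·(1.3333)) / 5 = 3.3333/5 = 0.6667
  s[Y,Z] = ((0.3333)·(-1.5) + (0.3333)·(0.5) + (-0.6667)·(1.5) + (-0.6667)·(1.5) + (-0.6667)·(0.5) + (1.3333)·(-2.5)) / 5 = -6/5 = -1.2
  s[Z,Z] = ((-1.5)·(-1.5) + (0.5)·(0.5) + (1.5)·(1.5) + (1.5)·(1.5) + (0.5)·(0.5) + (-2.5)·(-2.5)) / 5 = 13.5/5 = 2.7
  Sample standard deviations s_i = √(s[i,i]):
  s(X) = √(5.7667) = 2.4014
  s(Y) = √(0.6667) = 0.8165
  s(Z) = √(2.7) = 1.6432

Step 3 — r_{ij} = s_{ij} / (s_i · s_j):
  r[X,X] = 1 (diagonal).
  r[X,Y] = -0.2667 / (2.4014 · 0.8165) = -0.2667 / 1.9607 = -0.136
  r[X,Z] = 0.7 / (2.4014 · 1.6432) = 0.7 / 3.9459 = 0.1774
  r[Y,Y] = 1 (diagonal).
  r[Y,Z] = -1.2 / (0.8165 · 1.6432) = -1.2 / 1.3416 = -0.8944
  r[Z,Z] = 1 (diagonal).

R is symmetric with unit diagonal. Assembling:

R = [[1, -0.136, 0.1774],
 [-0.136, 1, -0.8944],
 [0.1774, -0.8944, 1]]


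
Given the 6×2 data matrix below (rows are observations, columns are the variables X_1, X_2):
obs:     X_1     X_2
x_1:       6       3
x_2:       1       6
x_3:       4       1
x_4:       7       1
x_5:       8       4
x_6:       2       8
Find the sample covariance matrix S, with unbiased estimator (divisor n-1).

Step 1 — column means:
  mean(X_1) = (6 + 1 + 4 + 7 + 8 + 2) / 6 = 28/6 = 4.6667
  mean(X_2) = (3 + 6 + 1 + 1 + 4 + 8) / 6 = 23/6 = 3.8333

Step 2 — sample covariance S[i,j] = (1/(n-1)) · Σ_k (x_{k,i} - mean_i) · (x_{k,j} - mean_j), with n-1 = 5.
  S[X_1,X_1] = ((1.3333)·(1.3333) + (-3.6667)·(-3.6667) + (-0.6667)·(-0.6667) + (2.3333)·(2.3333) + (3.3333)·(3.3333) + (-2.6667)·(-2.6667)) / 5 = 39.3333/5 = 7.8667
  S[X_1,X_2] = ((1.3333)·(-0.8333) + (-3.6667)·(2.1667) + (-0.6667)·(-2.8333) + (2.3333)·(-2.8333) + (3.3333)·(0.1667) + (-2.6667)·(4.1667)) / 5 = -24.3333/5 = -4.8667
  S[X_2,X_2] = ((-0.8333)·(-0.8333) + (2.1667)·(2.1667) + (-2.8333)·(-2.8333) + (-2.8333)·(-2.8333) + (0.1667)·(0.1667) + (4.1667)·(4.1667)) / 5 = 38.8333/5 = 7.7667

S is symmetric (S[j,i] = S[i,j]). Assembling:

S = [[7.8667, -4.8667],
 [-4.8667, 7.7667]]


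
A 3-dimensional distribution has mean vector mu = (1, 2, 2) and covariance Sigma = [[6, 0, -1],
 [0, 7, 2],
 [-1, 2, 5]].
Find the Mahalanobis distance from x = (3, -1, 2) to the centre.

Step 1 — centre the observation: (x - mu) = (2, -3, 0).

Step 2 — invert Sigma (cofactor / det for 3×3, or solve directly):
  Sigma^{-1} = [[0.1732, -0.0112, 0.0391],
 [-0.0112, 0.162, -0.067],
 [0.0391, -0.067, 0.2346]].

Step 3 — form the quadratic (x - mu)^T · Sigma^{-1} · (x - mu):
  Sigma^{-1} · (x - mu) = (0.3799, -0.5084, 0.2793).
  (x - mu)^T · [Sigma^{-1} · (x - mu)] = (2)·(0.3799) + (-3)·(-0.5084) + (0)·(0.2793) = 2.2849.

Step 4 — take square root: d = √(2.2849) ≈ 1.5116.

d(x, mu) = √(2.2849) ≈ 1.5116


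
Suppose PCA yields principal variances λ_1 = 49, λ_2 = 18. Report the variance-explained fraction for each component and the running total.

Step 1 — total variance = trace(Sigma) = Σ λ_i = 49 + 18 = 67.

Step 2 — fraction explained by component i = λ_i / Σ λ:
  PC1: 49/67 = 0.7313
  PC2: 18/67 = 0.2687

Step 3 — cumulative fraction after k components = (λ_1 + ... + λ_k) / Σ λ:
  k = 1: 49/67 = 0.7313
  k = 2: (49 + 18)/67 = 67/67 = 1

Summary (fraction, with percent):

explained: PC1 0.7313 (73.13%), PC2 0.2687 (26.87%);  cumulative: 0.7313, 1
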